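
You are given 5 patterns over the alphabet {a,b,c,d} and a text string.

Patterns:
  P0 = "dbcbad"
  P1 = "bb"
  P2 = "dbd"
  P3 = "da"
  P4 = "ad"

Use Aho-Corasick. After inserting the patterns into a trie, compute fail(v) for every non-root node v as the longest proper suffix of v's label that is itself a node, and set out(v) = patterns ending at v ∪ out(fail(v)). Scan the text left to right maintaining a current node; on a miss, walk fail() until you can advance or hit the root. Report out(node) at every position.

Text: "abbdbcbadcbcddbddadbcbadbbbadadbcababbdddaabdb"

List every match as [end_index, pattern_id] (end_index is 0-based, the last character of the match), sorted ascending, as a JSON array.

Build:
Trie (insert patterns):
  n0 'ε': a→11 b→7 d→1
  n1 'd': a→10 b→2
  n2 'db': c→3 d→9
  n3 'dbc': b→4
  n4 'dbcb': a→5
  n5 'dbcba': d→6
  n6 'dbcbad': ·  [P0 ends]
  n7 'b': b→8
  n8 'bb': ·  [P1 ends]
  n9 'dbd': ·  [P2 ends]
  n10 'da': ·  [P3 ends]
  n11 'a': d→12
  n12 'ad': ·  [P4 ends]

Failure links (BFS by depth):
  n1('d'): parent n0 fail=0; on 'd' 0 → fail=0;  out ∅∪∅=∅
  n7('b'): parent n0 fail=0; on 'b' 0 → fail=0;  out ∅∪∅=∅
  n11('a'): parent n0 fail=0; on 'a' 0 → fail=0;  out ∅∪∅=∅
  n2('db'): parent n1 fail=0; on 'b' 0 → fail=7;  out ∅∪∅=∅
  n8('bb'): parent n7 fail=0; on 'b' 0 → fail=7;  out {1}∪∅={1}
  n10('da'): parent n1 fail=0; on 'a' 0 → fail=11;  out {3}∪∅={3}
  n12('ad'): parent n11 fail=0; on 'd' 0 → fail=1;  out {4}∪∅={4}
  n3('dbc'): parent n2 fail=7; on 'c' 7→0 → fail=0;  out ∅∪∅=∅
  n9('dbd'): parent n2 fail=7; on 'd' 7→0 → fail=1;  out {2}∪∅={2}
  n4('dbcb'): parent n3 fail=0; on 'b' 0 → fail=7;  out ∅∪∅=∅
  n5('dbcba'): parent n4 fail=7; on 'a' 7→0 → fail=11;  out ∅∪∅=∅
  n6('dbcbad'): parent n5 fail=11; on 'd' 11 → fail=12;  out {0}∪{4}={0,4}

Scan:
pos 0 'a': at 11
pos 1 'b': at 7 ·f
pos 2 'b': at 8  → match P1@[1:2]
pos 3 'd': at 1 ·f
pos 4 'b': at 2
pos 5 'c': at 3
pos 6 'b': at 4
pos 7 'a': at 5
pos 8 'd': at 6  → match P0@[3:8],P4@[7:8]
pos 9 'c': at 0 ·f
pos 10 'b': at 7
pos 11 'c': at 0 ·f
pos 12 'd': at 1
pos 13 'd': at 1 ·f
pos 14 'b': at 2
pos 15 'd': at 9  → match P2@[13:15]
pos 16 'd': at 1 ·f
pos 17 'a': at 10  → match P3@[16:17]
pos 18 'd': at 12 ·f  → match P4@[17:18]
pos 19 'b': at 2 ·f
pos 20 'c': at 3
pos 21 'b': at 4
pos 22 'a': at 5
pos 23 'd': at 6  → match P0@[18:23],P4@[22:23]
pos 24 'b': at 2 ·f
pos 25 'b': at 8 ·f  → match P1@[24:25]
pos 26 'b': at 8 ·f  → match P1@[25:26]
pos 27 'a': at 11 ·f
pos 28 'd': at 12  → match P4@[27:28]
pos 29 'a': at 10 ·f  → match P3@[28:29]
pos 30 'd': at 12 ·f  → match P4@[29:30]
pos 31 'b': at 2 ·f
pos 32 'c': at 3
pos 33 'a': at 11 ·f
pos 34 'b': at 7 ·f
pos 35 'a': at 11 ·f
pos 36 'b': at 7 ·f
pos 37 'b': at 8  → match P1@[36:37]
pos 38 'd': at 1 ·f
pos 39 'd': at 1 ·f
pos 40 'd': at 1 ·f
pos 41 'a': at 10  → match P3@[40:41]
pos 42 'a': at 11 ·f
pos 43 'b': at 7 ·f
pos 44 'd': at 1 ·f
pos 45 'b': at 2

Result: [[2,1],[8,0],[8,4],[15,2],[17,3],[18,4],[23,0],[23,4],[25,1],[26,1],[28,4],[29,3],[30,4],[37,1],[41,3]]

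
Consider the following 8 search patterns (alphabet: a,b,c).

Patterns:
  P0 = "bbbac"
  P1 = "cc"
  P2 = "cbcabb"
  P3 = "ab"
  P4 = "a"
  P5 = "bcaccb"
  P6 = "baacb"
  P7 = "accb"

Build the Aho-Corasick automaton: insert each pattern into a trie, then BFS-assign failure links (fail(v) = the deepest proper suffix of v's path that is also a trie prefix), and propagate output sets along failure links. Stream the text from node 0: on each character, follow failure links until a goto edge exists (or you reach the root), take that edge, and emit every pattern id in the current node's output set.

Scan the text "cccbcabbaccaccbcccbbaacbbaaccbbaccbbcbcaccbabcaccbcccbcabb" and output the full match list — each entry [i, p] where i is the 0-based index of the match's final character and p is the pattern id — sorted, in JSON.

Build:
Trie (insert patterns):
  0='ε' goto a→13 b→1 c→6
  1='b' goto a→20 b→2 c→15
  2='bb' goto b→3
  3='bbb' goto a→4
  4='bbba' goto c→5
  5='bbbac' goto ·  [P0 ends]
  6='c' goto b→8 c→7
  7='cc' goto ·  [P1 ends]
  8='cb' goto c→9
  9='cbc' goto a→10
  10='cbca' goto b→11
  11='cbcab' goto b→12
  12='cbcabb' goto ·  [P2 ends]
  13='a' goto b→14 c→24  [P4 ends]
  14='ab' goto ·  [P3 ends]
  15='bc' goto a→16
  16='bca' goto c→17
  17='bcac' goto c→18
  18='bcacc' goto b→19
  19='bcaccb' goto ·  [P5 ends]
  20='ba' goto a→21
  21='baa' goto c→22
  22='baac' goto b→23
  23='baacb' goto ·  [P6 ends]
  24='ac' goto c→25
  25='acc' goto b→26
  26='accb' goto ·  [P7 ends]

BFS fail/out derivation:
  fail(1) 'b': from fail(0)=0 chase 'b': 0 ⇒ 0;  out=∅∪out(0)=∅
  fail(6) 'c': from fail(0)=0 chase 'c': 0 ⇒ 0;  out=∅∪out(0)=∅
  fail(13) 'a': from fail(0)=0 chase 'a': 0 ⇒ 0;  out={4}∪out(0)={4}
  fail(2) 'bb': from fail(1)=0 chase 'b': 0 ⇒ 1;  out=∅∪out(1)=∅
  fail(7) 'cc': from fail(6)=0 chase 'c': 0 ⇒ 6;  out={1}∪out(6)={1}
  fail(8) 'cb': from fail(6)=0 chase 'b': 0 ⇒ 1;  out=∅∪out(1)=∅
  fail(14) 'ab': from fail(13)=0 chase 'b': 0 ⇒ 1;  out={3}∪out(1)={3}
  fail(15) 'bc': from fail(1)=0 chase 'c': 0 ⇒ 6;  out=∅∪out(6)=∅
  fail(20) 'ba': from fail(1)=0 chase 'a': 0 ⇒ 13;  out=∅∪out(13)={4}
  fail(24) 'ac': from fail(13)=0 chase 'c': 0 ⇒ 6;  out=∅∪out(6)=∅
  fail(3) 'bbb': from fail(2)=1 chase 'b': 1 ⇒ 2;  out=∅∪out(2)=∅
  fail(9) 'cbc': from fail(8)=1 chase 'c': 1 ⇒ 15;  out=∅∪out(15)=∅
  fail(16) 'bca': from fail(15)=6 chase 'a': 6→0 ⇒ 13;  out=∅∪out(13)={4}
  fail(21) 'baa': from fail(20)=13 chase 'a': 13→0 ⇒ 13;  out=∅∪out(13)={4}
  fail(25) 'acc': from fail(24)=6 chase 'c': 6 ⇒ 7;  out=∅∪out(7)={1}
  fail(4) 'bbba': from fail(3)=2 chase 'a': 2→1 ⇒ 20;  out=∅∪out(20)={4}
  fail(10) 'cbca': from fail(9)=15 chase 'a': 15 ⇒ 16;  out=∅∪out(16)={4}
  fail(17) 'bcac': from fail(16)=13 chase 'c': 13 ⇒ 24;  out=∅∪out(24)=∅
  fail(22) 'baac': from fail(21)=13 chase 'c': 13 ⇒ 24;  out=∅∪out(24)=∅
  fail(26) 'accb': from fail(25)=7 chase 'b': 7→6 ⇒ 8;  out={7}∪out(8)={7}
  fail(5) 'bbbac': from fail(4)=20 chase 'c': 20→13 ⇒ 24;  out={0}∪out(24)={0}
  fail(11) 'cbcab': from fail(10)=16 chase 'b': 16→13 ⇒ 14;  out=∅∪out(14)={3}
  fail(18) 'bcacc': from fail(17)=24 chase 'c': 24 ⇒ 25;  out=∅∪out(25)={1}
  fail(23) 'baacb': from fail(22)=24 chase 'b': 24→6 ⇒ 8;  out={6}∪out(8)={6}
  fail(12) 'cbcabb': from fail(11)=14 chase 'b': 14→1 ⇒ 2;  out={2}∪out(2)={2}
  fail(19) 'bcaccb': from fail(18)=25 chase 'b': 25 ⇒ 26;  out={5}∪out(26)={5,7}

Text stream:
i=0 'c': node 0→6
i=1 'c': node 6→7  emit P1@[0:1]
i=2 'c': node 7→7 (via fail)  emit P1@[1:2]
i=3 'b': node 7→8 (via fail)
i=4 'c': node 8→9
i=5 'a': node 9→10  emit P4@[5:5]
i=6 'b': node 10→11  emit P3@[5:6]
i=7 'b': node 11→12  emit P2@[2:7]
i=8 'a': node 12→20 (via fail)  emit P4@[8:8]
i=9 'c': node 20→24 (via fail)
i=10 'c': node 24→25  emit P1@[9:10]
i=11 'a': node 25→13 (via fail)  emit P4@[11:11]
i=12 'c': node 13→24
i=13 'c': node 24→25  emit P1@[12:13]
i=14 'b': node 25→26  emit P7@[11:14]
i=15 'c': node 26→9 (via fail)
i=16 'c': node 9→7 (via fail)  emit P1@[15:16]
i=17 'c': node 7→7 (via fail)  emit P1@[16:17]
i=18 'b': node 7→8 (via fail)
i=19 'b': node 8→2 (via fail)
i=20 'a': node 2→20 (via fail)  emit P4@[20:20]
i=21 'a': node 20→21  emit P4@[21:21]
i=22 'c': node 21→22
i=23 'b': node 22→23  emit P6@[19:23]
i=24 'b': node 23→2 (via fail)
i=25 'a': node 2→20 (via fail)  emit P4@[25:25]
i=26 'a': node 20→21  emit P4@[26:26]
i=27 'c': node 21→22
i=28 'c': node 22→25 (via fail)  emit P1@[27:28]
i=29 'b': node 25→26  emit P7@[26:29]
i=30 'b': node 26→2 (via fail)
i=31 'a': node 2→20 (via fail)  emit P4@[31:31]
i=32 'c': node 20→24 (via fail)
i=33 'c': node 24→25  emit P1@[32:33]
i=34 'b': node 25→26  emit P7@[31:34]
i=35 'b': node 26→2 (via fail)
i=36 'c': node 2→15 (via fail)
i=37 'b': node 15→8 (via fail)
i=38 'c': node 8→9
i=39 'a': node 9→10  emit P4@[39:39]
i=40 'c': node 10→17 (via fail)
i=41 'c': node 17→18  emit P1@[40:41]
i=42 'b': node 18→19  emit P5@[37:42],P7@[39:42]
i=43 'a': node 19→20 (via fail)  emit P4@[43:43]
i=44 'b': node 20→14 (via fail)  emit P3@[43:44]
i=45 'c': node 14→15 (via fail)
i=46 'a': node 15→16  emit P4@[46:46]
i=47 'c': node 16→17
i=48 'c': node 17→18  emit P1@[47:48]
i=49 'b': node 18→19  emit P5@[44:49],P7@[46:49]
i=50 'c': node 19→9 (via fail)
i=51 'c': node 9→7 (via fail)  emit P1@[50:51]
i=52 'c': node 7→7 (via fail)  emit P1@[51:52]
i=53 'b': node 7→8 (via fail)
i=54 'c': node 8→9
i=55 'a': node 9→10  emit P4@[55:55]
i=56 'b': node 10→11  emit P3@[55:56]
i=57 'b': node 11→12  emit P2@[52:57]

All matches (sorted): [[1,1],[2,1],[5,4],[6,3],[7,2],[8,4],[10,1],[11,4],[13,1],[14,7],[16,1],[17,1],[20,4],[21,4],[23,6],[25,4],[26,4],[28,1],[29,7],[31,4],[33,1],[34,7],[39,4],[41,1],[42,5],[42,7],[43,4],[44,3],[46,4],[48,1],[49,5],[49,7],[51,1],[52,1],[55,4],[56,3],[57,2]]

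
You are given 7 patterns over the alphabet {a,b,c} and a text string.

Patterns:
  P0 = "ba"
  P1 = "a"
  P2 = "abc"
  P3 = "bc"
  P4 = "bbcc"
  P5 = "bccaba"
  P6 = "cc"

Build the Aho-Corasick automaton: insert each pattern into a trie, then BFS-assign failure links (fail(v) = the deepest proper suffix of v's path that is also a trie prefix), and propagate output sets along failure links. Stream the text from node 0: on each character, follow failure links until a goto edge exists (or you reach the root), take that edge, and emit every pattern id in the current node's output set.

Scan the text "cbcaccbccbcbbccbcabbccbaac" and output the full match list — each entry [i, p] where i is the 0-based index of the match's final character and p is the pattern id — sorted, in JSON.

Build:
Trie nodes:
  n0 'ε': a→3 b→1 c→14
  n1 'b': a→2 b→7 c→6
  n2 'ba': ·  [P0 ends]
  n3 'a': b→4  [P1 ends]
  n4 'ab': c→5
  n5 'abc': ·  [P2 ends]
  n6 'bc': c→10  [P3 ends]
  n7 'bb': c→8
  n8 'bbc': c→9
  n9 'bbcc': ·  [P4 ends]
  n10 'bcc': a→11
  n11 'bcca': b→12
  n12 'bccab': a→13
  n13 'bccaba': ·  [P5 ends]
  n14 'c': c→15
  n15 'cc': ·  [P6 ends]

Failure links (BFS by depth):
  fail(1) 'b': from fail(0)=0 chase 'b': 0 ⇒ 0;  out=∅∪out(0)=∅
  fail(3) 'a': from fail(0)=0 chase 'a': 0 ⇒ 0;  out={1}∪out(0)={1}
  fail(14) 'c': from fail(0)=0 chase 'c': 0 ⇒ 0;  out=∅∪out(0)=∅
  fail(2) 'ba': from fail(1)=0 chase 'a': 0 ⇒ 3;  out={0}∪out(3)={0,1}
  fail(4) 'ab': from fail(3)=0 chase 'b': 0 ⇒ 1;  out=∅∪out(1)=∅
  fail(6) 'bc': from fail(1)=0 chase 'c': 0 ⇒ 14;  out={3}∪out(14)={3}
  fail(7) 'bb': from fail(1)=0 chase 'b': 0 ⇒ 1;  out=∅∪out(1)=∅
  fail(15) 'cc': from fail(14)=0 chase 'c': 0 ⇒ 14;  out={6}∪out(14)={6}
  fail(5) 'abc': from fail(4)=1 chase 'c': 1 ⇒ 6;  out={2}∪out(6)={2,3}
  fail(8) 'bbc': from fail(7)=1 chase 'c': 1 ⇒ 6;  out=∅∪out(6)={3}
  fail(10) 'bcc': from fail(6)=14 chase 'c': 14 ⇒ 15;  out=∅∪out(15)={6}
  fail(9) 'bbcc': from fail(8)=6 chase 'c': 6 ⇒ 10;  out={4}∪out(10)={4,6}
  fail(11) 'bcca': from fail(10)=15 chase 'a': 15→14→0 ⇒ 3;  out=∅∪out(3)={1}
  fail(12) 'bccab': from fail(11)=3 chase 'b': 3 ⇒ 4;  out=∅∪out(4)=∅
  fail(13) 'bccaba': from fail(12)=4 chase 'a': 4→1 ⇒ 2;  out={5}∪out(2)={0,1,5}

Text stream:
[0] read 'c'  n0⇒n14
[1] read 'b'  n14⇒n1 ·f
[2] read 'c'  n1⇒n6  emit P3@[1:2]
[3] read 'a'  n6⇒n3 ·f  emit P1@[3:3]
[4] read 'c'  n3⇒n14 ·f
[5] read 'c'  n14⇒n15  emit P6@[4:5]
[6] read 'b'  n15⇒n1 ·f
[7] read 'c'  n1⇒n6  emit P3@[6:7]
[8] read 'c'  n6⇒n10  emit P6@[7:8]
[9] read 'b'  n10⇒n1 ·f
[10] read 'c'  n1⇒n6  emit P3@[9:10]
[11] read 'b'  n6⇒n1 ·f
[12] read 'b'  n1⇒n7
[13] read 'c'  n7⇒n8  emit P3@[12:13]
[14] read 'c'  n8⇒n9  emit P4@[11:14],P6@[13:14]
[15] read 'b'  n9⇒n1 ·f
[16] read 'c'  n1⇒n6  emit P3@[15:16]
[17] read 'a'  n6⇒n3 ·f  emit P1@[17:17]
[18] read 'b'  n3⇒n4
[19] read 'b'  n4⇒n7 ·f
[20] read 'c'  n7⇒n8  emit P3@[19:20]
[21] read 'c'  n8⇒n9  emit P4@[18:21],P6@[20:21]
[22] read 'b'  n9⇒n1 ·f
[23] read 'a'  n1⇒n2  emit P0@[22:23],P1@[23:23]
[24] read 'a'  n2⇒n3 ·f  emit P1@[24:24]
[25] read 'c'  n3⇒n14 ·f

Matches: [[2,3],[3,1],[5,6],[7,3],[8,6],[10,3],[13,3],[14,4],[14,6],[16,3],[17,1],[20,3],[21,4],[21,6],[23,0],[23,1],[24,1]]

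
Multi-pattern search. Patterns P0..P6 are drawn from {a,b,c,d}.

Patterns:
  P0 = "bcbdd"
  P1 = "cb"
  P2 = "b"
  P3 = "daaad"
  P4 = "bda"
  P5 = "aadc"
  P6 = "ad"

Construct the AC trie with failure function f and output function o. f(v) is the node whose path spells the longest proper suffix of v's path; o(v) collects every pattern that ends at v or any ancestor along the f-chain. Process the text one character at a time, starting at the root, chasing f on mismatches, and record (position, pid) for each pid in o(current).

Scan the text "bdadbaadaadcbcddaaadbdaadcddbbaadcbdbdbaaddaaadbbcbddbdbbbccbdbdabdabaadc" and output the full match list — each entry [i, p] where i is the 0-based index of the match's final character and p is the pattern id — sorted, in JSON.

Build:
Trie (insert patterns):
  n0 'ε': a→15 b→1 c→6 d→8
  n1 'b': c→2 d→13  ←P2
  n2 'bc': b→3
  n3 'bcb': d→4
  n4 'bcbd': d→5
  n5 'bcbdd': ·  ←P0
  n6 'c': b→7
  n7 'cb': ·  ←P1
  n8 'd': a→9
  n9 'da': a→10
  n10 'daa': a→11
  n11 'daaa': d→12
  n12 'daaad': ·  ←P3
  n13 'bd': a→14
  n14 'bda': ·  ←P4
  n15 'a': a→16 d→19
  n16 'aa': d→17
  n17 'aad': c→18
  n18 'aadc': ·  ←P5
  n19 'ad': ·  ←P6

BFS fail/out derivation:
  fail(1) 'b': from fail(0)=0 chase 'b': 0 ⇒ 0;  out={2}∪out(0)={2}
  fail(6) 'c': from fail(0)=0 chase 'c': 0 ⇒ 0;  out=∅∪out(0)=∅
  fail(8) 'd': from fail(0)=0 chase 'd': 0 ⇒ 0;  out=∅∪out(0)=∅
  fail(15) 'a': from fail(0)=0 chase 'a': 0 ⇒ 0;  out=∅∪out(0)=∅
  fail(2) 'bc': from fail(1)=0 chase 'c': 0 ⇒ 6;  out=∅∪out(6)=∅
  fail(7) 'cb': from fail(6)=0 chase 'b': 0 ⇒ 1;  out={1}∪out(1)={1,2}
  fail(9) 'da': from fail(8)=0 chase 'a': 0 ⇒ 15;  out=∅∪out(15)=∅
  fail(13) 'bd': from fail(1)=0 chase 'd': 0 ⇒ 8;  out=∅∪out(8)=∅
  fail(16) 'aa': from fail(15)=0 chase 'a': 0 ⇒ 15;  out=∅∪out(15)=∅
  fail(19) 'ad': from fail(15)=0 chase 'd': 0 ⇒ 8;  out={6}∪out(8)={6}
  fail(3) 'bcb': from fail(2)=6 chase 'b': 6 ⇒ 7;  out=∅∪out(7)={1,2}
  fail(10) 'daa': from fail(9)=15 chase 'a': 15 ⇒ 16;  out=∅∪out(16)=∅
  fail(14) 'bda': from fail(13)=8 chase 'a': 8 ⇒ 9;  out={4}∪out(9)={4}
  fail(17) 'aad': from fail(16)=15 chase 'd': 15 ⇒ 19;  out=∅∪out(19)={6}
  fail(4) 'bcbd': from fail(3)=7 chase 'd': 7→1 ⇒ 13;  out=∅∪out(13)=∅
  fail(11) 'daaa': from fail(10)=16 chase 'a': 16→15 ⇒ 16;  out=∅∪out(16)=∅
  fail(18) 'aadc': from fail(17)=19 chase 'c': 19→8→0 ⇒ 6;  out={5}∪out(6)={5}
  fail(5) 'bcbdd': from fail(4)=13 chase 'd': 13→8→0 ⇒ 8;  out={0}∪out(8)={0}
  fail(12) 'daaad': from fail(11)=16 chase 'd': 16 ⇒ 17;  out={3}∪out(17)={3,6}

Run:
i=0 'b': node 0→1  emit P2@[0:0]
i=1 'd': node 1→13
i=2 'a': node 13→14  emit P4@[0:2]
i=3 'd': node 14→19 (via fail)  emit P6@[2:3]
i=4 'b': node 19→1 (via fail)  emit P2@[4:4]
i=5 'a': node 1→15 (via fail)
i=6 'a': node 15→16
i=7 'd': node 16→17  emit P6@[6:7]
i=8 'a': node 17→9 (via fail)
i=9 'a': node 9→10
i=10 'd': node 10→17 (via fail)  emit P6@[9:10]
i=11 'c': node 17→18  emit P5@[8:11]
i=12 'b': node 18→7 (via fail)  emit P1@[11:12],P2@[12:12]
i=13 'c': node 7→2 (via fail)
i=14 'd': node 2→8 (via fail)
i=15 'd': node 8→8 (via fail)
i=16 'a': node 8→9
i=17 'a': node 9→10
i=18 'a': node 10→11
i=19 'd': node 11→12  emit P3@[15:19],P6@[18:19]
i=20 'b': node 12→1 (via fail)  emit P2@[20:20]
i=21 'd': node 1→13
i=22 'a': node 13→14  emit P4@[20:22]
i=23 'a': node 14→10 (via fail)
i=24 'd': node 10→17 (via fail)  emit P6@[23:24]
i=25 'c': node 17→18  emit P5@[22:25]
i=26 'd': node 18→8 (via fail)
i=27 'd': node 8→8 (via fail)
i=28 'b': node 8→1 (via fail)  emit P2@[28:28]
i=29 'b': node 1→1 (via fail)  emit P2@[29:29]
i=30 'a': node 1→15 (via fail)
i=31 'a': node 15→16
i=32 'd': node 16→17  emit P6@[31:32]
i=33 'c': node 17→18  emit P5@[30:33]
i=34 'b': node 18→7 (via fail)  emit P1@[33:34],P2@[34:34]
i=35 'd': node 7→13 (via fail)
i=36 'b': node 13→1 (via fail)  emit P2@[36:36]
i=37 'd': node 1→13
i=38 'b': node 13→1 (via fail)  emit P2@[38:38]
i=39 'a': node 1→15 (via fail)
i=40 'a': node 15→16
i=41 'd': node 16→17  emit P6@[40:41]
i=42 'd': node 17→8 (via fail)
i=43 'a': node 8→9
i=44 'a': node 9→10
i=45 'a': node 10→11
i=46 'd': node 11→12  emit P3@[42:46],P6@[45:46]
i=47 'b': node 12→1 (via fail)  emit P2@[47:47]
i=48 'b': node 1→1 (via fail)  emit P2@[48:48]
i=49 'c': node 1→2
i=50 'b': node 2→3  emit P1@[49:50],P2@[50:50]
i=51 'd': node 3→4
i=52 'd': node 4→5  emit P0@[48:52]
i=53 'b': node 5→1 (via fail)  emit P2@[53:53]
i=54 'd': node 1→13
i=55 'b': node 13→1 (via fail)  emit P2@[55:55]
i=56 'b': node 1→1 (via fail)  emit P2@[56:56]
i=57 'b': node 1→1 (via fail)  emit P2@[57:57]
i=58 'c': node 1→2
i=59 'c': node 2→6 (via fail)
i=60 'b': node 6→7  emit P1@[59:60],P2@[60:60]
i=61 'd': node 7→13 (via fail)
i=62 'b': node 13→1 (via fail)  emit P2@[62:62]
i=63 'd': node 1→13
i=64 'a': node 13→14  emit P4@[62:64]
i=65 'b': node 14→1 (via fail)  emit P2@[65:65]
i=66 'd': node 1→13
i=67 'a': node 13→14  emit P4@[65:67]
i=68 'b': node 14→1 (via fail)  emit P2@[68:68]
i=69 'a': node 1→15 (via fail)
i=70 'a': node 15→16
i=71 'd': node 16→17  emit P6@[70:71]
i=72 'c': node 17→18  emit P5@[69:72]

Matches: [[0,2],[2,4],[3,6],[4,2],[7,6],[10,6],[11,5],[12,1],[12,2],[19,3],[19,6],[20,2],[22,4],[24,6],[25,5],[28,2],[29,2],[32,6],[33,5],[34,1],[34,2],[36,2],[38,2],[41,6],[46,3],[46,6],[47,2],[48,2],[50,1],[50,2],[52,0],[53,2],[55,2],[56,2],[57,2],[60,1],[60,2],[62,2],[64,4],[65,2],[67,4],[68,2],[71,6],[72,5]]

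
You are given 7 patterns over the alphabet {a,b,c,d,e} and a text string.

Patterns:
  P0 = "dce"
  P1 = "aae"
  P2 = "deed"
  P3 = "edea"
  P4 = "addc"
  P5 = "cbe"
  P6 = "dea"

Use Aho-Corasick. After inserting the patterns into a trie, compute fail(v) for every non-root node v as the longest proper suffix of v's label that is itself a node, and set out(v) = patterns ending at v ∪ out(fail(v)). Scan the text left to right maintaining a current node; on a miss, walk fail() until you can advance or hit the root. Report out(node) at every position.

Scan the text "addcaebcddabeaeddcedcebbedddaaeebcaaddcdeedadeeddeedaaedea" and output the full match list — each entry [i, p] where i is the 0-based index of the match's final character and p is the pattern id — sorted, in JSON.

Build:
Trie (insert patterns):
  n0 'ε': a→4 c→17 d→1 e→10
  n1 'd': c→2 e→7
  n2 'dc': e→3
  n3 'dce': ·  ←P0
  n4 'a': a→5 d→14
  n5 'aa': e→6
  n6 'aae': ·  ←P1
  n7 'de': a→20 e→8
  n8 'dee': d→9
  n9 'deed': ·  ←P2
  n10 'e': d→11
  n11 'ed': e→12
  n12 'ede': a→13
  n13 'edea': ·  ←P3
  n14 'ad': d→15
  n15 'add': c→16
  n16 'addc': ·  ←P4
  n17 'c': b→18
  n18 'cb': e→19
  n19 'cbe': ·  ←P5
  n20 'dea': ·  ←P6

Failure links (BFS by depth):
  n1('d'): parent n0 fail=0; on 'd' 0 → fail=0;  out ∅∪∅=∅
  n4('a'): parent n0 fail=0; on 'a' 0 → fail=0;  out ∅∪∅=∅
  n10('e'): parent n0 fail=0; on 'e' 0 → fail=0;  out ∅∪∅=∅
  n17('c'): parent n0 fail=0; on 'c' 0 → fail=0;  out ∅∪∅=∅
  n2('dc'): parent n1 fail=0; on 'c' 0 → fail=17;  out ∅∪∅=∅
  n5('aa'): parent n4 fail=0; on 'a' 0 → fail=4;  out ∅∪∅=∅
  n7('de'): parent n1 fail=0; on 'e' 0 → fail=10;  out ∅∪∅=∅
  n11('ed'): parent n10 fail=0; on 'd' 0 → fail=1;  out ∅∪∅=∅
  n14('ad'): parent n4 fail=0; on 'd' 0 → fail=1;  out ∅∪∅=∅
  n18('cb'): parent n17 fail=0; on 'b' 0 → fail=0;  out ∅∪∅=∅
  n3('dce'): parent n2 fail=17; on 'e' 17→0 → fail=10;  out {0}∪∅={0}
  n6('aae'): parent n5 fail=4; on 'e' 4→0 → fail=10;  out {1}∪∅={1}
  n8('dee'): parent n7 fail=10; on 'e' 10→0 → fail=10;  out ∅∪∅=∅
  n12('ede'): parent n11 fail=1; on 'e' 1 → fail=7;  out ∅∪∅=∅
  n15('add'): parent n14 fail=1; on 'd' 1→0 → fail=1;  out ∅∪∅=∅
  n19('cbe'): parent n18 fail=0; on 'e' 0 → fail=10;  out {5}∪∅={5}
  n20('dea'): parent n7 fail=10; on 'a' 10→0 → fail=4;  out {6}∪∅={6}
  n9('deed'): parent n8 fail=10; on 'd' 10 → fail=11;  out {2}∪∅={2}
  n13('edea'): parent n12 fail=7; on 'a' 7 → fail=20;  out {3}∪{6}={3,6}
  n16('addc'): parent n15 fail=1; on 'c' 1 → fail=2;  out {4}∪∅={4}

Run:
[0] read 'a'  n0⇒n4
[1] read 'd'  n4⇒n14
[2] read 'd'  n14⇒n15
[3] read 'c'  n15⇒n16  emit P4@[0:3]
[4] read 'a'  n16⇒n4 ·f
[5] read 'e'  n4⇒n10 ·f
[6] read 'b'  n10⇒n0 ·f
[7] read 'c'  n0⇒n17
[8] read 'd'  n17⇒n1 ·f
[9] read 'd'  n1⇒n1 ·f
[10] read 'a'  n1⇒n4 ·f
[11] read 'b'  n4⇒n0 ·f
[12] read 'e'  n0⇒n10
[13] read 'a'  n10⇒n4 ·f
[14] read 'e'  n4⇒n10 ·f
[15] read 'd'  n10⇒n11
[16] read 'd'  n11⇒n1 ·f
[17] read 'c'  n1⇒n2
[18] read 'e'  n2⇒n3  emit P0@[16:18]
[19] read 'd'  n3⇒n11 ·f
[20] read 'c'  n11⇒n2 ·f
[21] read 'e'  n2⇒n3  emit P0@[19:21]
[22] read 'b'  n3⇒n0 ·f
[23] read 'b'  n0⇒n0
[24] read 'e'  n0⇒n10
[25] read 'd'  n10⇒n11
[26] read 'd'  n11⇒n1 ·f
[27] read 'd'  n1⇒n1 ·f
[28] read 'a'  n1⇒n4 ·f
[29] read 'a'  n4⇒n5
[30] read 'e'  n5⇒n6  emit P1@[28:30]
[31] read 'e'  n6⇒n10 ·f
[32] read 'b'  n10⇒n0 ·f
[33] read 'c'  n0⇒n17
[34] read 'a'  n17⇒n4 ·f
[35] read 'a'  n4⇒n5
[36] read 'd'  n5⇒n14 ·f
[37] read 'd'  n14⇒n15
[38] read 'c'  n15⇒n16  emit P4@[35:38]
[39] read 'd'  n16⇒n1 ·f
[40] read 'e'  n1⇒n7
[41] read 'e'  n7⇒n8
[42] read 'd'  n8⇒n9  emit P2@[39:42]
[43] read 'a'  n9⇒n4 ·f
[44] read 'd'  n4⇒n14
[45] read 'e'  n14⇒n7 ·f
[46] read 'e'  n7⇒n8
[47] read 'd'  n8⇒n9  emit P2@[44:47]
[48] read 'd'  n9⇒n1 ·f
[49] read 'e'  n1⇒n7
[50] read 'e'  n7⇒n8
[51] read 'd'  n8⇒n9  emit P2@[48:51]
[52] read 'a'  n9⇒n4 ·f
[53] read 'a'  n4⇒n5
[54] read 'e'  n5⇒n6  emit P1@[52:54]
[55] read 'd'  n6⇒n11 ·f
[56] read 'e'  n11⇒n12
[57] read 'a'  n12⇒n13  emit P3@[54:57],P6@[55:57]

All matches (sorted): [[3,4],[18,0],[21,0],[30,1],[38,4],[42,2],[47,2],[51,2],[54,1],[57,3],[57,6]]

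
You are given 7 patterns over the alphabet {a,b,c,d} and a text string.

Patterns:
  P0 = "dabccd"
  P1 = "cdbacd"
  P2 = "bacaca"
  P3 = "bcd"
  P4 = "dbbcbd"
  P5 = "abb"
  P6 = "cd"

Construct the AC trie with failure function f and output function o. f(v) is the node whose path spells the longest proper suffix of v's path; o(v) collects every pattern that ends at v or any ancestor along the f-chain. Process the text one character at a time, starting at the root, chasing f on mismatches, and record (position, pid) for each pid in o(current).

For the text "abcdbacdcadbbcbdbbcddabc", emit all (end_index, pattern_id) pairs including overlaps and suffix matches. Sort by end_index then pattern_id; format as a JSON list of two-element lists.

Build automaton:
Trie nodes:
  n0 'ε': a→26 b→13 c→7 d→1
  n1 'd': a→2 b→21
  n2 'da': b→3
  n3 'dab': c→4
  n4 'dabc': c→5
  n5 'dabcc': d→6
  n6 'dabccd': ·  [P0 ends]
  n7 'c': d→8
  n8 'cd': b→9  [P6 ends]
  n9 'cdb': a→10
  n10 'cdba': c→11
  n11 'cdbac': d→12
  n12 'cdbacd': ·  [P1 ends]
  n13 'b': a→14 c→19
  n14 'ba': c→15
  n15 'bac': a→16
  n16 'baca': c→17
  n17 'bacac': a→18
  n18 'bacaca': ·  [P2 ends]
  n19 'bc': d→20
  n20 'bcd': ·  [P3 ends]
  n21 'db': b→22
  n22 'dbb': c→23
  n23 'dbbc': b→24
  n24 'dbbcb': d→25
  n25 'dbbcbd': ·  [P4 ends]
  n26 'a': b→27
  n27 'ab': b→28
  n28 'abb': ·  [P5 ends]

BFS fail/out derivation:
  n1('d'): parent n0 fail=0; on 'd' 0 → fail=0;  out ∅∪∅=∅
  n7('c'): parent n0 fail=0; on 'c' 0 → fail=0;  out ∅∪∅=∅
  n13('b'): parent n0 fail=0; on 'b' 0 → fail=0;  out ∅∪∅=∅
  n26('a'): parent n0 fail=0; on 'a' 0 → fail=0;  out ∅∪∅=∅
  n2('da'): parent n1 fail=0; on 'a' 0 → fail=26;  out ∅∪∅=∅
  n8('cd'): parent n7 fail=0; on 'd' 0 → fail=1;  out {6}∪∅={6}
  n14('ba'): parent n13 fail=0; on 'a' 0 → fail=26;  out ∅∪∅=∅
  n19('bc'): parent n13 fail=0; on 'c' 0 → fail=7;  out ∅∪∅=∅
  n21('db'): parent n1 fail=0; on 'b' 0 → fail=13;  out ∅∪∅=∅
  n27('ab'): parent n26 fail=0; on 'b' 0 → fail=13;  out ∅∪∅=∅
  n3('dab'): parent n2 fail=26; on 'b' 26 → fail=27;  out ∅∪∅=∅
  n9('cdb'): parent n8 fail=1; on 'b' 1 → fail=21;  out ∅∪∅=∅
  n15('bac'): parent n14 fail=26; on 'c' 26→0 → fail=7;  out ∅∪∅=∅
  n20('bcd'): parent n19 fail=7; on 'd' 7 → fail=8;  out {3}∪{6}={3,6}
  n22('dbb'): parent n21 fail=13; on 'b' 13→0 → fail=13;  out ∅∪∅=∅
  n28('abb'): parent n27 fail=13; on 'b' 13→0 → fail=13;  out {5}∪∅={5}
  n4('dabc'): parent n3 fail=27; on 'c' 27→13 → fail=19;  out ∅∪∅=∅
  n10('cdba'): parent n9 fail=21; on 'a' 21→13 → fail=14;  out ∅∪∅=∅
  n16('baca'): parent n15 fail=7; on 'a' 7→0 → fail=26;  out ∅∪∅=∅
  n23('dbbc'): parent n22 fail=13; on 'c' 13 → fail=19;  out ∅∪∅=∅
  n5('dabcc'): parent n4 fail=19; on 'c' 19→7→0 → fail=7;  out ∅∪∅=∅
  n11('cdbac'): parent n10 fail=14; on 'c' 14 → fail=15;  out ∅∪∅=∅
  n17('bacac'): parent n16 fail=26; on 'c' 26→0 → fail=7;  out ∅∪∅=∅
  n24('dbbcb'): parent n23 fail=19; on 'b' 19→7→0 → fail=13;  out ∅∪∅=∅
  n6('dabccd'): parent n5 fail=7; on 'd' 7 → fail=8;  out {0}∪{6}={0,6}
  n12('cdbacd'): parent n11 fail=15; on 'd' 15→7 → fail=8;  out {1}∪{6}={1,6}
  n18('bacaca'): parent n17 fail=7; on 'a' 7→0 → fail=26;  out {2}∪∅={2}
  n25('dbbcbd'): parent n24 fail=13; on 'd' 13→0 → fail=1;  out {4}∪∅={4}

Run:
[0] read 'a'  n0⇒n26
[1] read 'b'  n26⇒n27
[2] read 'c'  n27⇒n19 (via fail)
[3] read 'd'  n19⇒n20  emit P3@[1:3],P6@[2:3]
[4] read 'b'  n20⇒n9 (via fail)
[5] read 'a'  n9⇒n10
[6] read 'c'  n10⇒n11
[7] read 'd'  n11⇒n12  emit P1@[2:7],P6@[6:7]
[8] read 'c'  n12⇒n7 (via fail)
[9] read 'a'  n7⇒n26 (via fail)
[10] read 'd'  n26⇒n1 (via fail)
[11] read 'b'  n1⇒n21
[12] read 'b'  n21⇒n22
[13] read 'c'  n22⇒n23
[14] read 'b'  n23⇒n24
[15] read 'd'  n24⇒n25  emit P4@[10:15]
[16] read 'b'  n25⇒n21 (via fail)
[17] read 'b'  n21⇒n22
[18] read 'c'  n22⇒n23
[19] read 'd'  n23⇒n20 (via fail)  emit P3@[17:19],P6@[18:19]
[20] read 'd'  n20⇒n1 (via fail)
[21] read 'a'  n1⇒n2
[22] read 'b'  n2⇒n3
[23] read 'c'  n3⇒n4

All matches (sorted): [[3,3],[3,6],[7,1],[7,6],[15,4],[19,3],[19,6]]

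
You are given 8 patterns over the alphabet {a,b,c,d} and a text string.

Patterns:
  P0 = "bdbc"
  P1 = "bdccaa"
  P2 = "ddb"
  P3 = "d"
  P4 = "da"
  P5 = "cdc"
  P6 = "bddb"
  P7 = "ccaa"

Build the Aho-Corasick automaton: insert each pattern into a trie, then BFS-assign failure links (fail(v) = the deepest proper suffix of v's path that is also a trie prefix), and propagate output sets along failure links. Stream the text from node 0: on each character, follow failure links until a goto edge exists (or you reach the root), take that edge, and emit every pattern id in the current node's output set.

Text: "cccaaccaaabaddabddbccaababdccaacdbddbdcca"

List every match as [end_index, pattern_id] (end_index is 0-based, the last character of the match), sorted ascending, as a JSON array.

Build:
Trie (insert patterns):
  n0 'ε': b→1 c→13 d→9
  n1 'b': d→2
  n2 'bd': b→3 c→5 d→16
  n3 'bdb': c→4
  n4 'bdbc': ·  ←P0
  n5 'bdc': c→6
  n6 'bdcc': a→7
  n7 'bdcca': a→8
  n8 'bdccaa': ·  ←P1
  n9 'd': a→12 d→10  ←P3
  n10 'dd': b→11
  n11 'ddb': ·  ←P2
  n12 'da': ·  ←P4
  n13 'c': c→18 d→14
  n14 'cd': c→15
  n15 'cdc': ·  ←P5
  n16 'bdd': b→17
  n17 'bddb': ·  ←P6
  n18 'cc': a→19
  n19 'cca': a→20
  n20 'ccaa': ·  ←P7

Failure links (BFS by depth):
  n1('b'): parent n0 fail=0; on 'b' 0 → fail=0;  out ∅∪∅=∅
  n9('d'): parent n0 fail=0; on 'd' 0 → fail=0;  out {3}∪∅={3}
  n13('c'): parent n0 fail=0; on 'c' 0 → fail=0;  out ∅∪∅=∅
  n2('bd'): parent n1 fail=0; on 'd' 0 → fail=9;  out ∅∪{3}={3}
  n10('dd'): parent n9 fail=0; on 'd' 0 → fail=9;  out ∅∪{3}={3}
  n12('da'): parent n9 fail=0; on 'a' 0 → fail=0;  out {4}∪∅={4}
  n14('cd'): parent n13 fail=0; on 'd' 0 → fail=9;  out ∅∪{3}={3}
  n18('cc'): parent n13 fail=0; on 'c' 0 → fail=13;  out ∅∪∅=∅
  n3('bdb'): parent n2 fail=9; on 'b' 9→0 → fail=1;  out ∅∪∅=∅
  n5('bdc'): parent n2 fail=9; on 'c' 9→0 → fail=13;  out ∅∪∅=∅
  n11('ddb'): parent n10 fail=9; on 'b' 9→0 → fail=1;  out {2}∪∅={2}
  n15('cdc'): parent n14 fail=9; on 'c' 9→0 → fail=13;  out {5}∪∅={5}
  n16('bdd'): parent n2 fail=9; on 'd' 9 → fail=10;  out ∅∪{3}={3}
  n19('cca'): parent n18 fail=13; on 'a' 13→0 → fail=0;  out ∅∪∅=∅
  n4('bdbc'): parent n3 fail=1; on 'c' 1→0 → fail=13;  out {0}∪∅={0}
  n6('bdcc'): parent n5 fail=13; on 'c' 13 → fail=18;  out ∅∪∅=∅
  n17('bddb'): parent n16 fail=10; on 'b' 10 → fail=11;  out {6}∪{2}={2,6}
  n20('ccaa'): parent n19 fail=0; on 'a' 0 → fail=0;  out {7}∪∅={7}
  n7('bdcca'): parent n6 fail=18; on 'a' 18 → fail=19;  out ∅∪∅=∅
  n8('bdccaa'): parent n7 fail=19; on 'a' 19 → fail=20;  out {1}∪{7}={1,7}

Scan:
i=0 'c': node 0→13
i=1 'c': node 13→18
i=2 'c': node 18→18 (fail-walked)
i=3 'a': node 18→19
i=4 'a': node 19→20  ** P7@[1:4]
i=5 'c': node 20→13 (fail-walked)
i=6 'c': node 13→18
i=7 'a': node 18→19
i=8 'a': node 19→20  ** P7@[5:8]
i=9 'a': node 20→0 (fail-walked)
i=10 'b': node 0→1
i=11 'a': node 1→0 (fail-walked)
i=12 'd': node 0→9  ** P3@[12:12]
i=13 'd': node 9→10  ** P3@[13:13]
i=14 'a': node 10→12 (fail-walked)  ** P4@[13:14]
i=15 'b': node 12→1 (fail-walked)
i=16 'd': node 1→2  ** P3@[16:16]
i=17 'd': node 2→16  ** P3@[17:17]
i=18 'b': node 16→17  ** P2@[16:18],P6@[15:18]
i=19 'c': node 17→13 (fail-walked)
i=20 'c': node 13→18
i=21 'a': node 18→19
i=22 'a': node 19→20  ** P7@[19:22]
i=23 'b': node 20→1 (fail-walked)
i=24 'a': node 1→0 (fail-walked)
i=25 'b': node 0→1
i=26 'd': node 1→2  ** P3@[26:26]
i=27 'c': node 2→5
i=28 'c': node 5→6
i=29 'a': node 6→7
i=30 'a': node 7→8  ** P1@[25:30],P7@[27:30]
i=31 'c': node 8→13 (fail-walked)
i=32 'd': node 13→14  ** P3@[32:32]
i=33 'b': node 14→1 (fail-walked)
i=34 'd': node 1→2  ** P3@[34:34]
i=35 'd': node 2→16  ** P3@[35:35]
i=36 'b': node 16→17  ** P2@[34:36],P6@[33:36]
i=37 'd': node 17→2 (fail-walked)  ** P3@[37:37]
i=38 'c': node 2→5
i=39 'c': node 5→6
i=40 'a': node 6→7

All matches (sorted): [[4,7],[8,7],[12,3],[13,3],[14,4],[16,3],[17,3],[18,2],[18,6],[22,7],[26,3],[30,1],[30,7],[32,3],[34,3],[35,3],[36,2],[36,6],[37,3]]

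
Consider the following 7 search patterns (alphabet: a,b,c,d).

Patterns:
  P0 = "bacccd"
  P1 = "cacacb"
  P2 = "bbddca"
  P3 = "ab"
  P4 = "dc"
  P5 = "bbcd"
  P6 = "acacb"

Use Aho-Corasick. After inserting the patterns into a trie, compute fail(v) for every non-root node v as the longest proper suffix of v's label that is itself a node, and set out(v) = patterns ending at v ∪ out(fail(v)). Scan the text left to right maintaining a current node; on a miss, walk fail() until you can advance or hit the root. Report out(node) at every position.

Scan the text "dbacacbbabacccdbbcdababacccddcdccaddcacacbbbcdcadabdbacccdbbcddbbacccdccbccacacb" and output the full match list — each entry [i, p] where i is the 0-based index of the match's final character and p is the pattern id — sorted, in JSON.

Construct AC machine:
Trie nodes:
  n0 'ε': a→18 b→1 c→7 d→20
  n1 'b': a→2 b→13
  n2 'ba': c→3
  n3 'bac': c→4
  n4 'bacc': c→5
  n5 'baccc': d→6
  n6 'bacccd': ·  ←P0
  n7 'c': a→8
  n8 'ca': c→9
  n9 'cac': a→10
  n10 'caca': c→11
  n11 'cacac': b→12
  n12 'cacacb': ·  ←P1
  n13 'bb': c→22 d→14
  n14 'bbd': d→15
  n15 'bbdd': c→16
  n16 'bbddc': a→17
  n17 'bbddca': ·  ←P2
  n18 'a': b→19 c→24
  n19 'ab': ·  ←P3
  n20 'd': c→21
  n21 'dc': ·  ←P4
  n22 'bbc': d→23
  n23 'bbcd': ·  ←P5
  n24 'ac': a→25
  n25 'aca': c→26
  n26 'acac': b→27
  n27 'acacb': ·  ←P6

Failure links (BFS by depth):
  fail(1) 'b': from fail(0)=0 chase 'b': 0 ⇒ 0;  out=∅∪out(0)=∅
  fail(7) 'c': from fail(0)=0 chase 'c': 0 ⇒ 0;  out=∅∪out(0)=∅
  fail(18) 'a': from fail(0)=0 chase 'a': 0 ⇒ 0;  out=∅∪out(0)=∅
  fail(20) 'd': from fail(0)=0 chase 'd': 0 ⇒ 0;  out=∅∪out(0)=∅
  fail(2) 'ba': from fail(1)=0 chase 'a': 0 ⇒ 18;  out=∅∪out(18)=∅
  fail(8) 'ca': from fail(7)=0 chase 'a': 0 ⇒ 18;  out=∅∪out(18)=∅
  fail(13) 'bb': from fail(1)=0 chase 'b': 0 ⇒ 1;  out=∅∪out(1)=∅
  fail(19) 'ab': from fail(18)=0 chase 'b': 0 ⇒ 1;  out={3}∪out(1)={3}
  fail(21) 'dc': from fail(20)=0 chase 'c': 0 ⇒ 7;  out={4}∪out(7)={4}
  fail(24) 'ac': from fail(18)=0 chase 'c': 0 ⇒ 7;  out=∅∪out(7)=∅
  fail(3) 'bac': from fail(2)=18 chase 'c': 18 ⇒ 24;  out=∅∪out(24)=∅
  fail(9) 'cac': from fail(8)=18 chase 'c': 18 ⇒ 24;  out=∅∪out(24)=∅
  fail(14) 'bbd': from fail(13)=1 chase 'd': 1→0 ⇒ 20;  out=∅∪out(20)=∅
  fail(22) 'bbc': from fail(13)=1 chase 'c': 1→0 ⇒ 7;  out=∅∪out(7)=∅
  fail(25) 'aca': from fail(24)=7 chase 'a': 7 ⇒ 8;  out=∅∪out(8)=∅
  fail(4) 'bacc': from fail(3)=24 chase 'c': 24→7→0 ⇒ 7;  out=∅∪out(7)=∅
  fail(10) 'caca': from fail(9)=24 chase 'a': 24 ⇒ 25;  out=∅∪out(25)=∅
  fail(15) 'bbdd': from fail(14)=20 chase 'd': 20→0 ⇒ 20;  out=∅∪out(20)=∅
  fail(23) 'bbcd': from fail(22)=7 chase 'd': 7→0 ⇒ 20;  out={5}∪out(20)={5}
  fail(26) 'acac': from fail(25)=8 chase 'c': 8 ⇒ 9;  out=∅∪out(9)=∅
  fail(5) 'baccc': from fail(4)=7 chase 'c': 7→0 ⇒ 7;  out=∅∪out(7)=∅
  fail(11) 'cacac': from fail(10)=25 chase 'c': 25 ⇒ 26;  out=∅∪out(26)=∅
  fail(16) 'bbddc': from fail(15)=20 chase 'c': 20 ⇒ 21;  out=∅∪out(21)={4}
  fail(27) 'acacb': from fail(26)=9 chase 'b': 9→24→7→0 ⇒ 1;  out={6}∪out(1)={6}
  fail(6) 'bacccd': from fail(5)=7 chase 'd': 7→0 ⇒ 20;  out={0}∪out(20)={0}
  fail(12) 'cacacb': from fail(11)=26 chase 'b': 26 ⇒ 27;  out={1}∪out(27)={1,6}
  fail(17) 'bbddca': from fail(16)=21 chase 'a': 21→7 ⇒ 8;  out={2}∪out(8)={2}

Scan:
[0] read 'd'  n0⇒n20
[1] read 'b'  n20⇒n1 (fail-walked)
[2] read 'a'  n1⇒n2
[3] read 'c'  n2⇒n3
[4] read 'a'  n3⇒n25 (fail-walked)
[5] read 'c'  n25⇒n26
[6] read 'b'  n26⇒n27  ** P6@[2:6]
[7] read 'b'  n27⇒n13 (fail-walked)
[8] read 'a'  n13⇒n2 (fail-walked)
[9] read 'b'  n2⇒n19 (fail-walked)  ** P3@[8:9]
[10] read 'a'  n19⇒n2 (fail-walked)
[11] read 'c'  n2⇒n3
[12] read 'c'  n3⇒n4
[13] read 'c'  n4⇒n5
[14] read 'd'  n5⇒n6  ** P0@[9:14]
[15] read 'b'  n6⇒n1 (fail-walked)
[16] read 'b'  n1⇒n13
[17] read 'c'  n13⇒n22
[18] read 'd'  n22⇒n23  ** P5@[15:18]
[19] read 'a'  n23⇒n18 (fail-walked)
[20] read 'b'  n18⇒n19  ** P3@[19:20]
[21] read 'a'  n19⇒n2 (fail-walked)
[22] read 'b'  n2⇒n19 (fail-walked)  ** P3@[21:22]
[23] read 'a'  n19⇒n2 (fail-walked)
[24] read 'c'  n2⇒n3
[25] read 'c'  n3⇒n4
[26] read 'c'  n4⇒n5
[27] read 'd'  n5⇒n6  ** P0@[22:27]
[28] read 'd'  n6⇒n20 (fail-walked)
[29] read 'c'  n20⇒n21  ** P4@[28:29]
[30] read 'd'  n21⇒n20 (fail-walked)
[31] read 'c'  n20⇒n21  ** P4@[30:31]
[32] read 'c'  n21⇒n7 (fail-walked)
[33] read 'a'  n7⇒n8
[34] read 'd'  n8⇒n20 (fail-walked)
[35] read 'd'  n20⇒n20 (fail-walked)
[36] read 'c'  n20⇒n21  ** P4@[35:36]
[37] read 'a'  n21⇒n8 (fail-walked)
[38] read 'c'  n8⇒n9
[39] read 'a'  n9⇒n10
[40] read 'c'  n10⇒n11
[41] read 'b'  n11⇒n12  ** P1@[36:41],P6@[37:41]
[42] read 'b'  n12⇒n13 (fail-walked)
[43] read 'b'  n13⇒n13 (fail-walked)
[44] read 'c'  n13⇒n22
[45] read 'd'  n22⇒n23  ** P5@[42:45]
[46] read 'c'  n23⇒n21 (fail-walked)  ** P4@[45:46]
[47] read 'a'  n21⇒n8 (fail-walked)
[48] read 'd'  n8⇒n20 (fail-walked)
[49] read 'a'  n20⇒n18 (fail-walked)
[50] read 'b'  n18⇒n19  ** P3@[49:50]
[51] read 'd'  n19⇒n20 (fail-walked)
[52] read 'b'  n20⇒n1 (fail-walked)
[53] read 'a'  n1⇒n2
[54] read 'c'  n2⇒n3
[55] read 'c'  n3⇒n4
[56] read 'c'  n4⇒n5
[57] read 'd'  n5⇒n6  ** P0@[52:57]
[58] read 'b'  n6⇒n1 (fail-walked)
[59] read 'b'  n1⇒n13
[60] read 'c'  n13⇒n22
[61] read 'd'  n22⇒n23  ** P5@[58:61]
[62] read 'd'  n23⇒n20 (fail-walked)
[63] read 'b'  n20⇒n1 (fail-walked)
[64] read 'b'  n1⇒n13
[65] read 'a'  n13⇒n2 (fail-walked)
[66] read 'c'  n2⇒n3
[67] read 'c'  n3⇒n4
[68] read 'c'  n4⇒n5
[69] read 'd'  n5⇒n6  ** P0@[64:69]
[70] read 'c'  n6⇒n21 (fail-walked)  ** P4@[69:70]
[71] read 'c'  n21⇒n7 (fail-walked)
[72] read 'b'  n7⇒n1 (fail-walked)
[73] read 'c'  n1⇒n7 (fail-walked)
[74] read 'c'  n7⇒n7 (fail-walked)
[75] read 'a'  n7⇒n8
[76] read 'c'  n8⇒n9
[77] read 'a'  n9⇒n10
[78] read 'c'  n10⇒n11
[79] read 'b'  n11⇒n12  ** P1@[74:79],P6@[75:79]

Matches: [[6,6],[9,3],[14,0],[18,5],[20,3],[22,3],[27,0],[29,4],[31,4],[36,4],[41,1],[41,6],[45,5],[46,4],[50,3],[57,0],[61,5],[69,0],[70,4],[79,1],[79,6]]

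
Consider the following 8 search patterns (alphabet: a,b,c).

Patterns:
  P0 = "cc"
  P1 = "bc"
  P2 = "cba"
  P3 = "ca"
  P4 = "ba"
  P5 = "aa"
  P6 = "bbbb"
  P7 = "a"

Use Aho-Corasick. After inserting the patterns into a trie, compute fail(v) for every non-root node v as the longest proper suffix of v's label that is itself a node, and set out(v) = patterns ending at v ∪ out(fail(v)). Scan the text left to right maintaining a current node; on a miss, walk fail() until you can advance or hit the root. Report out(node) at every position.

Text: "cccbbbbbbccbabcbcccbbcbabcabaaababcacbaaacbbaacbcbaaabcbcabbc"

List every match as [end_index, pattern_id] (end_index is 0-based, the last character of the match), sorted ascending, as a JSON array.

Build automaton:
Trie (insert patterns):
  n0 'ε': a→9 b→3 c→1
  n1 'c': a→7 b→5 c→2
  n2 'cc': ·  ←P0
  n3 'b': a→8 b→11 c→4
  n4 'bc': ·  ←P1
  n5 'cb': a→6
  n6 'cba': ·  ←P2
  n7 'ca': ·  ←P3
  n8 'ba': ·  ←P4
  n9 'a': a→10  ←P7
  n10 'aa': ·  ←P5
  n11 'bb': b→12
  n12 'bbb': b→13
  n13 'bbbb': ·  ←P6

Failure links (BFS by depth):
  n1('c'): parent n0 fail=0; on 'c' 0 → fail=0;  out ∅∪∅=∅
  n3('b'): parent n0 fail=0; on 'b' 0 → fail=0;  out ∅∪∅=∅
  n9('a'): parent n0 fail=0; on 'a' 0 → fail=0;  out {7}∪∅={7}
  n2('cc'): parent n1 fail=0; on 'c' 0 → fail=1;  out {0}∪∅={0}
  n4('bc'): parent n3 fail=0; on 'c' 0 → fail=1;  out {1}∪∅={1}
  n5('cb'): parent n1 fail=0; on 'b' 0 → fail=3;  out ∅∪∅=∅
  n7('ca'): parent n1 fail=0; on 'a' 0 → fail=9;  out {3}∪{7}={3,7}
  n8('ba'): parent n3 fail=0; on 'a' 0 → fail=9;  out {4}∪{7}={4,7}
  n10('aa'): parent n9 fail=0; on 'a' 0 → fail=9;  out {5}∪{7}={5,7}
  n11('bb'): parent n3 fail=0; on 'b' 0 → fail=3;  out ∅∪∅=∅
  n6('cba'): parent n5 fail=3; on 'a' 3 → fail=8;  out {2}∪{4,7}={2,4,7}
  n12('bbb'): parent n11 fail=3; on 'b' 3 → fail=11;  out ∅∪∅=∅
  n13('bbbb'): parent n12 fail=11; on 'b' 11 → fail=12;  out {6}∪∅={6}

Text stream:
pos 0 'c': at 1
pos 1 'c': at 2  → match P0@[0:1]
pos 2 'c': at 2 (fail-walked)  → match P0@[1:2]
pos 3 'b': at 5 (fail-walked)
pos 4 'b': at 11 (fail-walked)
pos 5 'b': at 12
pos 6 'b': at 13  → match P6@[3:6]
pos 7 'b': at 13 (fail-walked)  → match P6@[4:7]
pos 8 'b': at 13 (fail-walked)  → match P6@[5:8]
pos 9 'c': at 4 (fail-walked)  → match P1@[8:9]
pos 10 'c': at 2 (fail-walked)  → match P0@[9:10]
pos 11 'b': at 5 (fail-walked)
pos 12 'a': at 6  → match P2@[10:12],P4@[11:12],P7@[12:12]
pos 13 'b': at 3 (fail-walked)
pos 14 'c': at 4  → match P1@[13:14]
pos 15 'b': at 5 (fail-walked)
pos 16 'c': at 4 (fail-walked)  → match P1@[15:16]
pos 17 'c': at 2 (fail-walked)  → match P0@[16:17]
pos 18 'c': at 2 (fail-walked)  → match P0@[17:18]
pos 19 'b': at 5 (fail-walked)
pos 20 'b': at 11 (fail-walked)
pos 21 'c': at 4 (fail-walked)  → match P1@[20:21]
pos 22 'b': at 5 (fail-walked)
pos 23 'a': at 6  → match P2@[21:23],P4@[22:23],P7@[23:23]
pos 24 'b': at 3 (fail-walked)
pos 25 'c': at 4  → match P1@[24:25]
pos 26 'a': at 7 (fail-walked)  → match P3@[25:26],P7@[26:26]
pos 27 'b': at 3 (fail-walked)
pos 28 'a': at 8  → match P4@[27:28],P7@[28:28]
pos 29 'a': at 10 (fail-walked)  → match P5@[28:29],P7@[29:29]
pos 30 'a': at 10 (fail-walked)  → match P5@[29:30],P7@[30:30]
pos 31 'b': at 3 (fail-walked)
pos 32 'a': at 8  → match P4@[31:32],P7@[32:32]
pos 33 'b': at 3 (fail-walked)
pos 34 'c': at 4  → match P1@[33:34]
pos 35 'a': at 7 (fail-walked)  → match P3@[34:35],P7@[35:35]
pos 36 'c': at 1 (fail-walked)
pos 37 'b': at 5
pos 38 'a': at 6  → match P2@[36:38],P4@[37:38],P7@[38:38]
pos 39 'a': at 10 (fail-walked)  → match P5@[38:39],P7@[39:39]
pos 40 'a': at 10 (fail-walked)  → match P5@[39:40],P7@[40:40]
pos 41 'c': at 1 (fail-walked)
pos 42 'b': at 5
pos 43 'b': at 11 (fail-walked)
pos 44 'a': at 8 (fail-walked)  → match P4@[43:44],P7@[44:44]
pos 45 'a': at 10 (fail-walked)  → match P5@[44:45],P7@[45:45]
pos 46 'c': at 1 (fail-walked)
pos 47 'b': at 5
pos 48 'c': at 4 (fail-walked)  → match P1@[47:48]
pos 49 'b': at 5 (fail-walked)
pos 50 'a': at 6  → match P2@[48:50],P4@[49:50],P7@[50:50]
pos 51 'a': at 10 (fail-walked)  → match P5@[50:51],P7@[51:51]
pos 52 'a': at 10 (fail-walked)  → match P5@[51:52],P7@[52:52]
pos 53 'b': at 3 (fail-walked)
pos 54 'c': at 4  → match P1@[53:54]
pos 55 'b': at 5 (fail-walked)
pos 56 'c': at 4 (fail-walked)  → match P1@[55:56]
pos 57 'a': at 7 (fail-walked)  → match P3@[56:57],P7@[57:57]
pos 58 'b': at 3 (fail-walked)
pos 59 'b': at 11
pos 60 'c': at 4 (fail-walked)  → match P1@[59:60]

Result: [[1,0],[2,0],[6,6],[7,6],[8,6],[9,1],[10,0],[12,2],[12,4],[12,7],[14,1],[16,1],[17,0],[18,0],[21,1],[23,2],[23,4],[23,7],[25,1],[26,3],[26,7],[28,4],[28,7],[29,5],[29,7],[30,5],[30,7],[32,4],[32,7],[34,1],[35,3],[35,7],[38,2],[38,4],[38,7],[39,5],[39,7],[40,5],[40,7],[44,4],[44,7],[45,5],[45,7],[48,1],[50,2],[50,4],[50,7],[51,5],[51,7],[52,5],[52,7],[54,1],[56,1],[57,3],[57,7],[60,1]]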